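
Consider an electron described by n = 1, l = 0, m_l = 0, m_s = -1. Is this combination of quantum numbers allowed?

Not allowed

The spin quantum number for an electron can only be m_s = +1/2 or −1/2; m_s = -1 is not one of those.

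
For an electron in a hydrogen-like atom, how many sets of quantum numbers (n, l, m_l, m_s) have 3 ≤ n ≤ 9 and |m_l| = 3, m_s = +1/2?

Treat each shell separately and count matching orbitals:
n=4 → 2; n=5 → 4; n=6 → 6; n=7 → 8; n=8 → 10; n=9 → 12.
Orbitals: 2 + 4 + 6 + 8 + 10 + 12 = 42. With m_s fixed to +1/2 there is one state per orbital, so 42 states.

42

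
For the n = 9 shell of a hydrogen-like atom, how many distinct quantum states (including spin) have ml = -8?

2

The (l, ml) pairs meeting ml = -8 give: l=8 → 1.
Orbitals: 1. Each orbital carries two spin states, so 1 × 2 = 2 states.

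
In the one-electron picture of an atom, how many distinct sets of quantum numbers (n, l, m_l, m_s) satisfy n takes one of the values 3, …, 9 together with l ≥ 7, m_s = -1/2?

47

Per-shell orbital counts meeting the constraint:
n=8 → 15; n=9 → 32.
Orbitals: 15 + 32 = 47. With m_s fixed to -1/2 there is one state per orbital, so 47 states.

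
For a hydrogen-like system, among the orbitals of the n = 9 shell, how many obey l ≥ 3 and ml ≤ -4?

With n = 9 the allowed l are 0, 1, …, 8.
The (l, ml) pairs meeting l ≥ 3 and ml ≤ -4 give: l=4 → 1; l=5 → 2; l=6 → 3; l=7 → 4; l=8 → 5.
Total orbitals: 1 + 2 + 3 + 4 + 5 = 15.

15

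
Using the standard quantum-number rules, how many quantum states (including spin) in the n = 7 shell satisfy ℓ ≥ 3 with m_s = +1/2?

The (ℓ, m_ℓ) pairs meeting ℓ ≥ 3 give: ℓ=3 → 7; ℓ=4 → 9; ℓ=5 → 11; ℓ=6 → 13.
Orbitals: 7 + 9 + 11 + 13 = 40. With m_s fixed to a single value there is one state per orbital, giving 40 states.

40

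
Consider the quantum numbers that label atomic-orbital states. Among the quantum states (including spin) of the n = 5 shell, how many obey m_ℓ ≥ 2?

12

The (ℓ, m_ℓ) pairs meeting m_ℓ ≥ 2 give: ℓ=2 → 1; ℓ=3 → 2; ℓ=4 → 3.
Orbitals: 1 + 2 + 3 = 6. Each orbital carries two spin states, so 6 × 2 = 12 states.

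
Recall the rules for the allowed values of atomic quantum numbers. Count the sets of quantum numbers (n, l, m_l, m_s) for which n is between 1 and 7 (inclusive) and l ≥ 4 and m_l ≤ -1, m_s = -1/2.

28

Work shell by shell — for each n, count the (l, m_l) pairs that satisfy l ≥ 4 and m_l ≤ -1:
n=5 → 4; n=6 → 9; n=7 → 15.
Orbitals: 4 + 9 + 15 = 28. With m_s fixed to -1/2 there is one state per orbital, so 28 states.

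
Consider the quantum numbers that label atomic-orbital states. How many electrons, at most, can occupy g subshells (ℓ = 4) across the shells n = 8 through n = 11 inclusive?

A g subshell (ℓ = 4) exists for every n ≥ 5, so shells n = 8, 9, 10, 11 each contribute one — 4 subshells.
Since each g subshell holds 2(2·4+1) = 18 electrons, the total is 4 × 18 = 72.

72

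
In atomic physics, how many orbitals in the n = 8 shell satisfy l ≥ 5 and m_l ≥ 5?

For n = 8, l ranges over 0 … 7.
Contributions: l=5 → 1; l=6 → 2; l=7 → 3.
Total orbitals: 1 + 2 + 3 = 6.

6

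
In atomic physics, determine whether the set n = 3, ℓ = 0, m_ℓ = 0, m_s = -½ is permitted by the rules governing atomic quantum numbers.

Valid

n = 3 is a positive integer. ℓ = 0 satisfies 0 ≤ ℓ ≤ n−1 = 2. m_ℓ = 0 lies in the range −ℓ … +ℓ (here 0). m_s = -1/2 is one of ±1/2.
All four constraints are satisfied.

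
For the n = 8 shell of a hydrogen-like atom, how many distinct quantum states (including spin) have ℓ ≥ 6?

56

The n = 8 shell has ℓ = 0 through 7; check each.
Orbitals with ℓ ≥ 6, by ℓ: ℓ=6 → 13; ℓ=7 → 15.
Orbitals: 13 + 15 = 28. Each orbital carries two spin states, so 28 × 2 = 56 states.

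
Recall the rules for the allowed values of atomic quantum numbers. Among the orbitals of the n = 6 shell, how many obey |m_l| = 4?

4

Per l-value: l=4 → 2; l=5 → 2.
Total orbitals: 2 + 2 = 4.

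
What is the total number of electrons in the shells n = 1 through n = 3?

Shell n has n² orbitals: 1²=1 + 2²=4 + 3²=9 = 14 orbitals.
Two spin states per orbital: 2 × 14 = 28 electrons.

28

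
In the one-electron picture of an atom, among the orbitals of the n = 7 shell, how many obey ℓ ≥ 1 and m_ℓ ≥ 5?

3

The n = 7 shell has ℓ = 0 through 6; check each.
The (ℓ, m_ℓ) pairs meeting ℓ ≥ 1 and m_ℓ ≥ 5 give: ℓ=5 → 1; ℓ=6 → 2.
Total orbitals: 1 + 2 = 3.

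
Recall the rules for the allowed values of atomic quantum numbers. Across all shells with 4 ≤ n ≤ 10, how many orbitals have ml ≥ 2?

Work shell by shell — for each n, count the (l, ml) pairs that satisfy ml ≥ 2:
n=4 → 3; n=5 → 6; n=6 → 10; n=7 → 15; n=8 → 21; n=9 → 28; n=10 → 36.
Total orbitals: 3 + 6 + 10 + 15 + 21 + 28 + 36 = 119.

119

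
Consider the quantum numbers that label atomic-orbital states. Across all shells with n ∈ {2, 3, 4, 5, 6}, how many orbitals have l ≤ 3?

Treat each shell separately and count matching orbitals:
n=2 → 4; n=3 → 9; n=4 → 16; n=5 → 16; n=6 → 16.
Total orbitals: 4 + 9 + 16 + 16 + 16 = 61.

61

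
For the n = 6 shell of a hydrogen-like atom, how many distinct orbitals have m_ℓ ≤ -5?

Orbitals with m_ℓ ≤ -5, by ℓ: ℓ=5 → 1.
Total orbitals: 1.

1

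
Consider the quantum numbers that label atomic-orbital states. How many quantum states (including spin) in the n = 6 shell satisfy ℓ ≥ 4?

Per ℓ-value: ℓ=4 → 9; ℓ=5 → 11.
Orbitals: 9 + 11 = 20. Each orbital carries two spin states, so 20 × 2 = 40 states.

40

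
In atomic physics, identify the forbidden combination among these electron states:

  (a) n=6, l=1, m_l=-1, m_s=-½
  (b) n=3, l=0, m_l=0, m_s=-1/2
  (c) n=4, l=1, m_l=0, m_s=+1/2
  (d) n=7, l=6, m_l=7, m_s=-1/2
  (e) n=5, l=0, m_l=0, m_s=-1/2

(d)

(d) has |m_l| = 7 > l = 6, violating −l ≤ m_l ≤ l.
The remaining sets (a), (b), (c), (e) satisfy all four rules.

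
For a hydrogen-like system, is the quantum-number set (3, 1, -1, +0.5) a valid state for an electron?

Yes

n = 3 is a positive integer. l = 1 satisfies 0 ≤ l ≤ n−1 = 2. ml = -1 lies in the range −l … +l (here −1 … 1). ms = +1/2 is one of ±1/2.
All four constraints are satisfied.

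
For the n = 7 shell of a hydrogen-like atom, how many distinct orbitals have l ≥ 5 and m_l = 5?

With n = 7 the allowed l are 0, 1, …, 6.
Contributions: l=5 → 1; l=6 → 1.
Total orbitals: 1 + 1 = 2.

2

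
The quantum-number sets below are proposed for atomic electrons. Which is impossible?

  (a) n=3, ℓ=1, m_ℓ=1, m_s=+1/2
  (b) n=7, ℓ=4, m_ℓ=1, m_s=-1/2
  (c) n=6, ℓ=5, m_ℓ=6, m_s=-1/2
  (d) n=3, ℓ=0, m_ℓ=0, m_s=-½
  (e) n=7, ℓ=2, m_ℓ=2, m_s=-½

(c) has |m_ℓ| = 6 > ℓ = 5, violating −ℓ ≤ m_ℓ ≤ ℓ.
The remaining sets (a), (b), (d), (e) satisfy all four rules.

(c)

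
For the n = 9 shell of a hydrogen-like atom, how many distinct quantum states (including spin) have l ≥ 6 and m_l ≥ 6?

12

With n = 9 the allowed l are 0, 1, …, 8.
Orbitals with l ≥ 6 and m_l ≥ 6, by l: l=6 → 1; l=7 → 2; l=8 → 3.
Orbitals: 1 + 2 + 3 = 6. Each orbital carries two spin states, so 6 × 2 = 12 states.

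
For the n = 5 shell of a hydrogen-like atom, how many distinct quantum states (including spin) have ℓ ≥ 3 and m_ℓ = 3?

The n = 5 shell has ℓ = 0 through 4; check each.
Contributions: ℓ=3 → 1; ℓ=4 → 1.
Orbitals: 1 + 1 = 2. Each orbital carries two spin states, so 2 × 2 = 4 states.

4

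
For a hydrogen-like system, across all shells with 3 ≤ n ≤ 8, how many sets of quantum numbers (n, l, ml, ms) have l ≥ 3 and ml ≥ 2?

Treat each shell separately and count matching orbitals:
n=4 → 2; n=5 → 5; n=6 → 9; n=7 → 14; n=8 → 20.
Orbitals: 2 + 5 + 9 + 14 + 20 = 50. Including both spin states (ms = ±1/2) gives 2 × 50 = 100 states.

100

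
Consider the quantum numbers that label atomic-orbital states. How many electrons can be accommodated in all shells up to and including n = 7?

Total orbitals = 1² + 2² + 3² + 4² + 5² + 6² + 7² = 140. Doubling for spin gives 280 electrons.

280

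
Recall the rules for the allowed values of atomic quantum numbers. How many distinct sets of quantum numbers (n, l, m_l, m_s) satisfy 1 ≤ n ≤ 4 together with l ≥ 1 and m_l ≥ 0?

For each n in the range, tally the orbitals obeying l ≥ 1 and m_l ≥ 0:
n=2 → 2; n=3 → 5; n=4 → 9.
Orbitals: 2 + 5 + 9 = 16. Including both spin states (m_s = ±1/2) gives 2 × 16 = 32 states.

32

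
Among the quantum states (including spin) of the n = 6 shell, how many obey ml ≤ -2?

20

Contributions: l=2 → 1; l=3 → 2; l=4 → 3; l=5 → 4.
Orbitals: 1 + 2 + 3 + 4 = 10. Each orbital carries two spin states, so 10 × 2 = 20 states.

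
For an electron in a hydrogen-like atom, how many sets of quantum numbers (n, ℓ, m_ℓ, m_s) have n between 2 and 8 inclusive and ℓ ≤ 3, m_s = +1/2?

Treat each shell separately and count matching orbitals:
n=2 → 4; n=3 → 9; n=4 → 16; n=5 → 16; n=6 → 16; n=7 → 16; n=8 → 16.
Orbitals: 4 + 9 + 16 + 16 + 16 + 16 + 16 = 93. With m_s fixed to +1/2 there is one state per orbital, so 93 states.

93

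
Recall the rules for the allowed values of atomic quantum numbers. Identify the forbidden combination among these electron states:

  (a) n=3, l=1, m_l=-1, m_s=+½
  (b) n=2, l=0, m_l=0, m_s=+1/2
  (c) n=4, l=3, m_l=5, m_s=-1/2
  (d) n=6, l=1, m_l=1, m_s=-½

(c)

(c) has |m_l| = 5 > l = 3, violating −l ≤ m_l ≤ l.
The remaining sets (a), (b), (d) satisfy all four rules.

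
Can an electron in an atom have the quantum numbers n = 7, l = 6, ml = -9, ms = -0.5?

The magnetic quantum number must satisfy −l ≤ ml ≤ l. With l = 6, ml can only be -6, -5, -4, -3, -2, -1, 0, 1, 2, 3, 4, 5, 6, so ml = -9 is forbidden.

Not allowed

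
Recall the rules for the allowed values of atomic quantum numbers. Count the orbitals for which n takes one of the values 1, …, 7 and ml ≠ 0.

Go shell by shell, enumerating (l, ml) with ml ≠ 0:
n=2 → 2; n=3 → 6; n=4 → 12; n=5 → 20; n=6 → 30; n=7 → 42.
Total orbitals: 2 + 6 + 12 + 20 + 30 + 42 = 112.

112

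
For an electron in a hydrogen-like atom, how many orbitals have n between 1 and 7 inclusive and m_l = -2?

Count contributing orbitals for each principal shell:
n=3 → 1; n=4 → 2; n=5 → 3; n=6 → 4; n=7 → 5.
Total orbitals: 1 + 2 + 3 + 4 + 5 = 15.

15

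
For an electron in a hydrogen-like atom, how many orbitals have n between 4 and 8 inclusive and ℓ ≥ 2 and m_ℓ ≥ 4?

20

For each n in the range, tally the orbitals obeying ℓ ≥ 2 and m_ℓ ≥ 4:
n=5 → 1; n=6 → 3; n=7 → 6; n=8 → 10.
Total orbitals: 1 + 3 + 6 + 10 = 20.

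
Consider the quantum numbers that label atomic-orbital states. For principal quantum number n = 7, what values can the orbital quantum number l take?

0, 1, 2, 3, 4, 5, 6

l is an integer with 0 ≤ l ≤ n−1, so for n = 7: l = 0, 1, 2, 3, 4, 5, 6.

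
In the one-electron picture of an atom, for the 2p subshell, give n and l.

n = 2, l = 1

The leading integer gives n = 2; the letter 'p' means l = 1.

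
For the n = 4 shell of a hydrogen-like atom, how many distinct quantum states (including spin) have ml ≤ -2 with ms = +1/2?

The n = 4 shell has l = 0 through 3; check each.
Contributions: l=2 → 1; l=3 → 2.
Orbitals: 1 + 2 = 3. With ms fixed to a single value there is one state per orbital, giving 3 states.

3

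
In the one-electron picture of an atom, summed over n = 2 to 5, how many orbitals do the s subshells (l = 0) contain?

4

An s subshell (l = 0) exists for every n ≥ 1, so shells n = 2, 3, 4, 5 each contribute one — 4 subshells.
Since each s subshell has 2·0+1 = 1 orbital, the total is 4 × 1 = 4.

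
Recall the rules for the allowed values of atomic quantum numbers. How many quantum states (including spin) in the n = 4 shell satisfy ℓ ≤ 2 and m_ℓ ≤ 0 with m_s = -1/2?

6

For n = 4, ℓ ranges over 0 … 3.
Orbitals with ℓ ≤ 2 and m_ℓ ≤ 0, by ℓ: ℓ=0 → 1; ℓ=1 → 2; ℓ=2 → 3.
Orbitals: 1 + 2 + 3 = 6. With m_s fixed to a single value there is one state per orbital, giving 6 states.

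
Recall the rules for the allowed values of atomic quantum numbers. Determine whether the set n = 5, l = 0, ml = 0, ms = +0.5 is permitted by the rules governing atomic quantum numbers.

n = 5 is a positive integer. l = 0 satisfies 0 ≤ l ≤ n−1 = 4. ml = 0 lies in the range −l … +l (here 0). ms = +1/2 is one of ±1/2.
All four constraints are satisfied.

Allowed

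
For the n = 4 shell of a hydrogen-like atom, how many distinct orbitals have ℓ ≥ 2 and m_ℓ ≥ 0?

Per ℓ-value: ℓ=2 → 3; ℓ=3 → 4.
Total orbitals: 3 + 4 = 7.

7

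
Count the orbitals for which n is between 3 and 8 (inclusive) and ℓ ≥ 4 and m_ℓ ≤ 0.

60

Treat each shell separately and count matching orbitals:
n=5 → 5; n=6 → 11; n=7 → 18; n=8 → 26.
Total orbitals: 5 + 11 + 18 + 26 = 60.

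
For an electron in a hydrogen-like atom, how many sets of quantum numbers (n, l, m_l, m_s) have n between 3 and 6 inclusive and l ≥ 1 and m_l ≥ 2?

40

Per-shell orbital counts meeting the constraint:
n=3 → 1; n=4 → 3; n=5 → 6; n=6 → 10.
Orbitals: 1 + 3 + 6 + 10 = 20. Including both spin states (m_s = ±1/2) gives 2 × 20 = 40 states.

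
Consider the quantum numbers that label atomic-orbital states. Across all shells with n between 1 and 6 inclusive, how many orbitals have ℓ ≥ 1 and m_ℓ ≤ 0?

Count contributing orbitals for each principal shell:
n=2 → 2; n=3 → 5; n=4 → 9; n=5 → 14; n=6 → 20.
Total orbitals: 2 + 5 + 9 + 14 + 20 = 50.

50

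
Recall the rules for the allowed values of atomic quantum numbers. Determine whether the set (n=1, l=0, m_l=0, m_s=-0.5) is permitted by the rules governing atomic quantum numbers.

n = 1 is a positive integer. l = 0 satisfies 0 ≤ l ≤ n−1 = 0. m_l = 0 lies in the range −l … +l (here 0). m_s = -1/2 is one of ±1/2.
All four constraints are satisfied.

Yes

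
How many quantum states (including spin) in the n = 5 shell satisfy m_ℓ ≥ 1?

Go through ℓ = 0, …, 4 (the values permitted for n = 5).
Contributions: ℓ=1 → 1; ℓ=2 → 2; ℓ=3 → 3; ℓ=4 → 4.
Orbitals: 1 + 2 + 3 + 4 = 10. Each orbital carries two spin states, so 10 × 2 = 20 states.

20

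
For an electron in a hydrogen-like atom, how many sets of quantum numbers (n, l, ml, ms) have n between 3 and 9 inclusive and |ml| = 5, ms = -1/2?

20

Count contributing orbitals for each principal shell:
n=6 → 2; n=7 → 4; n=8 → 6; n=9 → 8.
Orbitals: 2 + 4 + 6 + 8 = 20. With ms fixed to -1/2 there is one state per orbital, so 20 states.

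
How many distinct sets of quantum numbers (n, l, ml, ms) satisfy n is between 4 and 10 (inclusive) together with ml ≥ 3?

Treat each shell separately and count matching orbitals:
n=4 → 1; n=5 → 3; n=6 → 6; n=7 → 10; n=8 → 15; n=9 → 21; n=10 → 28.
Orbitals: 1 + 3 + 6 + 10 + 15 + 21 + 28 = 84. Including both spin states (ms = ±1/2) gives 2 × 84 = 168 states.

168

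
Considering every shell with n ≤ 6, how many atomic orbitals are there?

Total orbitals = 1² + 2² + 3² + 4² + 5² + 6² = 91.

91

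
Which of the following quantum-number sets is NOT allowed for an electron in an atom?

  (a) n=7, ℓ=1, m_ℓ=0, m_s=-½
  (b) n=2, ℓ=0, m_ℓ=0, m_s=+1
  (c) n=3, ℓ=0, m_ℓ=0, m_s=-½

(b) has m_s = +1, but an electron's spin must be ±1/2.
The remaining sets (a), (c) satisfy all four rules.

(b)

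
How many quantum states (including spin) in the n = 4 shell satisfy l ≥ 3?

14

The n = 4 shell has l = 0 through 3; check each.
Per l-value: l=3 → 7.
Orbitals: 7. Each orbital carries two spin states, so 7 × 2 = 14 states.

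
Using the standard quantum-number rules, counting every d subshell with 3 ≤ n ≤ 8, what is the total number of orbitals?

A d subshell (ℓ = 2) exists for every n ≥ 3, so shells n = 3, 4, 5, 6, 7, 8 each contribute one — 6 subshells.
Since each d subshell has 2·2+1 = 5 orbitals, the total is 6 × 5 = 30.

30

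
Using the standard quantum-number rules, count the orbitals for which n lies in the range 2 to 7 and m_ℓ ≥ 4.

Work shell by shell — for each n, count the (ℓ, m_ℓ) pairs that satisfy m_ℓ ≥ 4:
n=5 → 1; n=6 → 3; n=7 → 6.
Total orbitals: 1 + 3 + 6 = 10.

10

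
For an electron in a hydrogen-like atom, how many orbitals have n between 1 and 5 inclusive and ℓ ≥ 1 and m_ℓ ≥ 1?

20

Per-shell orbital counts meeting the constraint:
n=2 → 1; n=3 → 3; n=4 → 6; n=5 → 10.
Total orbitals: 1 + 3 + 6 + 10 = 20.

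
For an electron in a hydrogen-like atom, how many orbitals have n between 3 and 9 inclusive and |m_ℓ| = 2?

56

Work shell by shell — for each n, count the (ℓ, m_ℓ) pairs that satisfy |m_ℓ| = 2:
n=3 → 2; n=4 → 4; n=5 → 6; n=6 → 8; n=7 → 10; n=8 → 12; n=9 → 14.
Total orbitals: 2 + 4 + 6 + 8 + 10 + 12 + 14 = 56.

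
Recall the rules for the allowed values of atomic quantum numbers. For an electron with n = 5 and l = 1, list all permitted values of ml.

ml takes every integer from −l to +l. With l = 1 that gives the 3 values -1, 0, 1.

-1, 0, 1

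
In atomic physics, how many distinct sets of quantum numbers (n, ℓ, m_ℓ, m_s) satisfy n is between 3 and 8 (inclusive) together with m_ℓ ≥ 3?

70

For each n in the range, tally the orbitals obeying m_ℓ ≥ 3:
n=4 → 1; n=5 → 3; n=6 → 6; n=7 → 10; n=8 → 15.
Orbitals: 1 + 3 + 6 + 10 + 15 = 35. Including both spin states (m_s = ±1/2) gives 2 × 35 = 70 states.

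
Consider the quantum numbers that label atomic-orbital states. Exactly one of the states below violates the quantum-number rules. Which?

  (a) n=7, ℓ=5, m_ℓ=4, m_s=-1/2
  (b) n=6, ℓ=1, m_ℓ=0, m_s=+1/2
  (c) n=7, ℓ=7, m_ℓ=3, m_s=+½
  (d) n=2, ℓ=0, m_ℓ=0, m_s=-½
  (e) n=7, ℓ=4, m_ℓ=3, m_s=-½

(c) has ℓ = 7 ≥ n = 7, violating 0 ≤ ℓ ≤ n−1.
The remaining sets (a), (b), (d), (e) satisfy all four rules.

(c)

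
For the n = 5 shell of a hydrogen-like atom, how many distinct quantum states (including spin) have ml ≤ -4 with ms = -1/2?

1

For n = 5, l ranges over 0 … 4.
Orbitals with ml ≤ -4, by l: l=4 → 1.
Orbitals: 1. With ms fixed to a single value there is one state per orbital, giving 1 state.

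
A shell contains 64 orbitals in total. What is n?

n² = 64 ⇒ n = 8.

n = 8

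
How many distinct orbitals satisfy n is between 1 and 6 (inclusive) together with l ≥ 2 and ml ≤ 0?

Work shell by shell — for each n, count the (l, ml) pairs that satisfy l ≥ 2 and ml ≤ 0:
n=3 → 3; n=4 → 7; n=5 → 12; n=6 → 18.
Total orbitals: 3 + 7 + 12 + 18 = 40.

40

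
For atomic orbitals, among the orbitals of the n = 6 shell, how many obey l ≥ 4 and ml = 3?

2

For n = 6, l ranges over 0 … 5.
Contributions: l=4 → 1; l=5 → 1.
Total orbitals: 1 + 1 = 2.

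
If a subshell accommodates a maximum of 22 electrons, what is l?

l = 5 (h)

2(2l+1) = 22 ⇒ 2l+1 = 11 ⇒ l = 5.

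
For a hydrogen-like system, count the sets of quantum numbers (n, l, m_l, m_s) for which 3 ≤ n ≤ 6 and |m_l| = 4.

Work shell by shell — for each n, count the (l, m_l) pairs that satisfy |m_l| = 4:
n=5 → 2; n=6 → 4.
Orbitals: 2 + 4 = 6. Including both spin states (m_s = ±1/2) gives 2 × 6 = 12 states.

12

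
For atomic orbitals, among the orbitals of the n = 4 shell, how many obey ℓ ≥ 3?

7

For n = 4, ℓ ranges over 0 … 3.
Contributions: ℓ=3 → 7.
Total orbitals: 7.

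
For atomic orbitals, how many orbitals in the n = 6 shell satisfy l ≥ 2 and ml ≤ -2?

For n = 6, l ranges over 0 … 5.
Per l-value: l=2 → 1; l=3 → 2; l=4 → 3; l=5 → 4.
Total orbitals: 1 + 2 + 3 + 4 = 10.

10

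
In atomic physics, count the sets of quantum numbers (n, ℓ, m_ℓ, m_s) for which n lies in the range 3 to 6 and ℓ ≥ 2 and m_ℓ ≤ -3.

20

Go shell by shell, enumerating (ℓ, m_ℓ) with ℓ ≥ 2 and m_ℓ ≤ -3:
n=4 → 1; n=5 → 3; n=6 → 6.
Orbitals: 1 + 3 + 6 = 10. Including both spin states (m_s = ±1/2) gives 2 × 10 = 20 states.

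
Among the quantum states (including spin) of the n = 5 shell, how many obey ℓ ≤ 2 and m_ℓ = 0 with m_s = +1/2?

3

For n = 5, ℓ ranges over 0 … 4.
Orbitals with ℓ ≤ 2 and m_ℓ = 0, by ℓ: ℓ=0 → 1; ℓ=1 → 1; ℓ=2 → 1.
Orbitals: 1 + 1 + 1 = 3. With m_s fixed to a single value there is one state per orbital, giving 3 states.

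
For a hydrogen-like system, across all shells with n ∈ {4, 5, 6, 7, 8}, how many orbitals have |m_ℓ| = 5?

Treat each shell separately and count matching orbitals:
n=6 → 2; n=7 → 4; n=8 → 6.
Total orbitals: 2 + 4 + 6 = 12.

12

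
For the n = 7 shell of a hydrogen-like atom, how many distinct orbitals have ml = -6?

Orbitals with ml = -6, by l: l=6 → 1.
Total orbitals: 1.

1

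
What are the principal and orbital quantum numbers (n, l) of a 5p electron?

The leading integer gives n = 5; the letter 'p' means l = 1.

n = 5, l = 1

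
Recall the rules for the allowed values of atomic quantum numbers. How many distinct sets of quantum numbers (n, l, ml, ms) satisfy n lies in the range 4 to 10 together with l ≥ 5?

410

Go shell by shell, enumerating (l, ml) with l ≥ 5:
n=6 → 11; n=7 → 24; n=8 → 39; n=9 → 56; n=10 → 75.
Orbitals: 11 + 24 + 39 + 56 + 75 = 205. Including both spin states (ms = ±1/2) gives 2 × 205 = 410 states.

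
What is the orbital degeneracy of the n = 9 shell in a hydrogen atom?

The n = 9 shell contains n² = 9² = 81 orbitals.

81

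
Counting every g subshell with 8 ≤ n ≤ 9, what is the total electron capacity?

36

A g subshell (l = 4) exists for every n ≥ 5, so shells n = 8, 9 each contribute one — 2 subshells.
Since each g subshell holds 2(2·4+1) = 18 electrons, the total is 2 × 18 = 36.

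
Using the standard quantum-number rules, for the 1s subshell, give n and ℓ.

The leading integer gives n = 1; the letter 's' means ℓ = 0.

n = 1, ℓ = 0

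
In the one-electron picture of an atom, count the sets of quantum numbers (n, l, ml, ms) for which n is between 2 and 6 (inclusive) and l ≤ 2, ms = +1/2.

40

Go shell by shell, enumerating (l, ml) with l ≤ 2:
n=2 → 4; n=3 → 9; n=4 → 9; n=5 → 9; n=6 → 9.
Orbitals: 4 + 9 + 9 + 9 + 9 = 40. With ms fixed to +1/2 there is one state per orbital, so 40 states.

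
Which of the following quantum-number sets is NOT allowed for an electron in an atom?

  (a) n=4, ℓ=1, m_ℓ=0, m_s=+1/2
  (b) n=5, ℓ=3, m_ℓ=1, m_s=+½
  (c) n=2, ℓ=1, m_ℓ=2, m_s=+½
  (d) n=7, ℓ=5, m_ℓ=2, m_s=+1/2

(c) has |m_ℓ| = 2 > ℓ = 1, violating −ℓ ≤ m_ℓ ≤ ℓ.
The remaining sets (a), (b), (d) satisfy all four rules.

(c)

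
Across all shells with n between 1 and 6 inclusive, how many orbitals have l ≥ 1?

Count contributing orbitals for each principal shell:
n=2 → 3; n=3 → 8; n=4 → 15; n=5 → 24; n=6 → 35.
Total orbitals: 3 + 8 + 15 + 24 + 35 = 85.

85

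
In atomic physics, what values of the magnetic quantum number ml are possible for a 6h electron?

-5, -4, -3, -2, -1, 0, 1, 2, 3, 4, 5

The 6h subshell has l = 5, and ml takes every integer from −l to +l. With l = 5 that gives the 11 values -5, -4, -3, -2, -1, 0, 1, 2, 3, 4, 5.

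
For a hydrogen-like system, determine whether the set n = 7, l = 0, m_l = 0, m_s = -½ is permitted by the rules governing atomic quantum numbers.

n = 7 is a positive integer. l = 0 satisfies 0 ≤ l ≤ n−1 = 6. m_l = 0 lies in the range −l … +l (here 0). m_s = -1/2 is one of ±1/2.
All four constraints are satisfied.

Allowed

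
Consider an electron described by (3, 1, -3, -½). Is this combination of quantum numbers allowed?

The magnetic quantum number must satisfy −l ≤ ml ≤ l. With l = 1, ml can only be -1, 0, 1, so ml = -3 is forbidden.

Not allowed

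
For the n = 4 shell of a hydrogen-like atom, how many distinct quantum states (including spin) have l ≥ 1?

Go through l = 0, …, 3 (the values permitted for n = 4).
Per l-value: l=1 → 3; l=2 → 5; l=3 → 7.
Orbitals: 3 + 5 + 7 = 15. Each orbital carries two spin states, so 15 × 2 = 30 states.

30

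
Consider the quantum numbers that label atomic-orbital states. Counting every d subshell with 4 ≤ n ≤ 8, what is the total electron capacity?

50

A d subshell (l = 2) exists for every n ≥ 3, so shells n = 4, 5, 6, 7, 8 each contribute one — 5 subshells.
Since each d subshell holds 2(2·2+1) = 10 electrons, the total is 5 × 10 = 50.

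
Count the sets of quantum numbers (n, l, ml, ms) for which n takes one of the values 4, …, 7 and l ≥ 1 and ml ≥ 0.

140

Work shell by shell — for each n, count the (l, ml) pairs that satisfy l ≥ 1 and ml ≥ 0:
n=4 → 9; n=5 → 14; n=6 → 20; n=7 → 27.
Orbitals: 9 + 14 + 20 + 27 = 70. Including both spin states (ms = ±1/2) gives 2 × 70 = 140 states.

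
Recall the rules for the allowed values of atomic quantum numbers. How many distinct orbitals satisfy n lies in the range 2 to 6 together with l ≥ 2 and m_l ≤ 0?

Count contributing orbitals for each principal shell:
n=3 → 3; n=4 → 7; n=5 → 12; n=6 → 18.
Total orbitals: 3 + 7 + 12 + 18 = 40.

40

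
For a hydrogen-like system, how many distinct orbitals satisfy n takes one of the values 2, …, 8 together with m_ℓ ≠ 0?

Count contributing orbitals for each principal shell:
n=2 → 2; n=3 → 6; n=4 → 12; n=5 → 20; n=6 → 30; n=7 → 42; n=8 → 56.
Total orbitals: 2 + 6 + 12 + 20 + 30 + 42 + 56 = 168.

168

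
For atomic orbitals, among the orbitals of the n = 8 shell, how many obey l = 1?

3

The n = 8 shell has l = 0 through 7; check each.
Orbitals with l = 1, by l: l=1 → 3.
Total orbitals: 3.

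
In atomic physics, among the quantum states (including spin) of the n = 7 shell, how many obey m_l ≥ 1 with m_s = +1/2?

21

For n = 7, l ranges over 0 … 6.
The (l, m_l) pairs meeting m_l ≥ 1 give: l=1 → 1; l=2 → 2; l=3 → 3; l=4 → 4; l=5 → 5; l=6 → 6.
Orbitals: 1 + 2 + 3 + 4 + 5 + 6 = 21. With m_s fixed to a single value there is one state per orbital, giving 21 states.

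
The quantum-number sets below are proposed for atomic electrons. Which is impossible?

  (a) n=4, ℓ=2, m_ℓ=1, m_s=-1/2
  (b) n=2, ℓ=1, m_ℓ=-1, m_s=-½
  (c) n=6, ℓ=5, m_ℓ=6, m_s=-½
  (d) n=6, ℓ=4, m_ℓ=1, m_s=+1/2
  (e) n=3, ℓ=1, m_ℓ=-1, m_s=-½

(c) has |m_ℓ| = 6 > ℓ = 5, violating −ℓ ≤ m_ℓ ≤ ℓ.
The remaining sets (a), (b), (d), (e) satisfy all four rules.

(c)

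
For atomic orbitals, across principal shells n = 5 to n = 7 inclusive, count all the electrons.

Shell n has n² orbitals: 5²=25 + 6²=36 + 7²=49 = 110 orbitals.
Two spin states per orbital: 2 × 110 = 220 electrons.

220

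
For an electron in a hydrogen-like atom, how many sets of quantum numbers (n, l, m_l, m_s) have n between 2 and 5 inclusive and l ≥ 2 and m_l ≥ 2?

20

For each n in the range, tally the orbitals obeying l ≥ 2 and m_l ≥ 2:
n=3 → 1; n=4 → 3; n=5 → 6.
Orbitals: 1 + 3 + 6 = 10. Including both spin states (m_s = ±1/2) gives 2 × 10 = 20 states.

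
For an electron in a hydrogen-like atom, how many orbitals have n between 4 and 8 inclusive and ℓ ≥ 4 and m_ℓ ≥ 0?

Go shell by shell, enumerating (ℓ, m_ℓ) with ℓ ≥ 4 and m_ℓ ≥ 0:
n=5 → 5; n=6 → 11; n=7 → 18; n=8 → 26.
Total orbitals: 5 + 11 + 18 + 26 = 60.

60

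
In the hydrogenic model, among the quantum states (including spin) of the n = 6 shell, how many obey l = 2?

10

For n = 6, l ranges over 0 … 5.
The (l, ml) pairs meeting l = 2 give: l=2 → 5.
Orbitals: 5. Each orbital carries two spin states, so 5 × 2 = 10 states.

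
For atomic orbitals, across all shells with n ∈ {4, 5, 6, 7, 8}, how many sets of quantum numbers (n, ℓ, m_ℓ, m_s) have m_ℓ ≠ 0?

Work shell by shell — for each n, count the (ℓ, m_ℓ) pairs that satisfy m_ℓ ≠ 0:
n=4 → 12; n=5 → 20; n=6 → 30; n=7 → 42; n=8 → 56.
Orbitals: 12 + 20 + 30 + 42 + 56 = 160. Including both spin states (m_s = ±1/2) gives 2 × 160 = 320 states.

320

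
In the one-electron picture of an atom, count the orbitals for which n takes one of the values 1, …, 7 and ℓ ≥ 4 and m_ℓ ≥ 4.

Count contributing orbitals for each principal shell:
n=5 → 1; n=6 → 3; n=7 → 6.
Total orbitals: 1 + 3 + 6 = 10.

10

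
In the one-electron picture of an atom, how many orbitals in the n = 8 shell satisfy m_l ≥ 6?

For n = 8, l ranges over 0 … 7.
The (l, m_l) pairs meeting m_l ≥ 6 give: l=6 → 1; l=7 → 2.
Total orbitals: 1 + 2 = 3.

3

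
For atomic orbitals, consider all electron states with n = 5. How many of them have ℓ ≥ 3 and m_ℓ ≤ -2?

With n = 5 the allowed ℓ are 0, 1, …, 4.
Per ℓ-value: ℓ=3 → 2; ℓ=4 → 3.
Orbitals: 2 + 3 = 5. Each orbital carries two spin states, so 5 × 2 = 10 states.

10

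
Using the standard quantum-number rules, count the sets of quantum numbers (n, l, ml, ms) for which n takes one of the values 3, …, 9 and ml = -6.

12

Work shell by shell — for each n, count the (l, ml) pairs that satisfy ml = -6:
n=7 → 1; n=8 → 2; n=9 → 3.
Orbitals: 1 + 2 + 3 = 6. Including both spin states (ms = ±1/2) gives 2 × 6 = 12 states.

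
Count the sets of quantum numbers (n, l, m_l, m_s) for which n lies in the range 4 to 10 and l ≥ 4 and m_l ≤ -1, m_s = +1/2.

Treat each shell separately and count matching orbitals:
n=5 → 4; n=6 → 9; n=7 → 15; n=8 → 22; n=9 → 30; n=10 → 39.
Orbitals: 4 + 9 + 15 + 22 + 30 + 39 = 119. With m_s fixed to +1/2 there is one state per orbital, so 119 states.

119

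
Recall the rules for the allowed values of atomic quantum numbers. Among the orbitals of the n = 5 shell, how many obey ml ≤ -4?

1

For n = 5, l ranges over 0 … 4.
Orbitals with ml ≤ -4, by l: l=4 → 1.
Total orbitals: 1.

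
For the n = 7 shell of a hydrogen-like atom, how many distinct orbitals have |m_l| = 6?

2

The n = 7 shell has l = 0 through 6; check each.
Contributions: l=6 → 2.
Total orbitals: 2.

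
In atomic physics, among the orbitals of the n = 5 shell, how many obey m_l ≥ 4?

1

Orbitals with m_l ≥ 4, by l: l=4 → 1.
Total orbitals: 1.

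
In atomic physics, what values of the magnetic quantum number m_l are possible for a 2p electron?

-1, 0, 1

The 2p subshell has l = 1, and m_l takes every integer from −l to +l. With l = 1 that gives the 3 values -1, 0, 1.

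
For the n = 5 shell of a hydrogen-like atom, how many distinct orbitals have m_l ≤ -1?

For n = 5, l ranges over 0 … 4.
The (l, m_l) pairs meeting m_l ≤ -1 give: l=1 → 1; l=2 → 2; l=3 → 3; l=4 → 4.
Total orbitals: 1 + 2 + 3 + 4 = 10.

10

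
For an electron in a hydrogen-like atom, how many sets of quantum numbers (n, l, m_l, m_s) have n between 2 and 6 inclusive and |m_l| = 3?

Work shell by shell — for each n, count the (l, m_l) pairs that satisfy |m_l| = 3:
n=4 → 2; n=5 → 4; n=6 → 6.
Orbitals: 2 + 4 + 6 = 12. Including both spin states (m_s = ±1/2) gives 2 × 12 = 24 states.

24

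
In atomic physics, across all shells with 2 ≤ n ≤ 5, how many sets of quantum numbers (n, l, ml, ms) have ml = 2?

12

Go shell by shell, enumerating (l, ml) with ml = 2:
n=3 → 1; n=4 → 2; n=5 → 3.
Orbitals: 1 + 2 + 3 = 6. Including both spin states (ms = ±1/2) gives 2 × 6 = 12 states.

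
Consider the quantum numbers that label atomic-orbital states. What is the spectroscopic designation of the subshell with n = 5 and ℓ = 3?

5f

ℓ = 3 corresponds to the letter 'f', so the subshell is 5f.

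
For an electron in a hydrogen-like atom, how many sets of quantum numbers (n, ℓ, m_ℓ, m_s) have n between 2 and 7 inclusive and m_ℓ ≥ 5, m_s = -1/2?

4

Per-shell orbital counts meeting the constraint:
n=6 → 1; n=7 → 3.
Orbitals: 1 + 3 = 4. With m_s fixed to -1/2 there is one state per orbital, so 4 states.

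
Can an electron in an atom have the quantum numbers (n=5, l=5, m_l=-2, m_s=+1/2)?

Invalid

The orbital quantum number must satisfy 0 ≤ l ≤ n−1. With n = 5 the allowed l values are 0, 1, 2, 3, 4, so l = 5 is out of range.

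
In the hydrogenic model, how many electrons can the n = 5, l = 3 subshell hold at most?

A subshell with l = 3 has 2l+1 = 7 orbitals, each holding 2 electrons (spin ±1/2), so 7 × 2 = 14.

14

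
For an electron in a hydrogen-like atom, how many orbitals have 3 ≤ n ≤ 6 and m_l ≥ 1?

Count contributing orbitals for each principal shell:
n=3 → 3; n=4 → 6; n=5 → 10; n=6 → 15.
Total orbitals: 3 + 6 + 10 + 15 = 34.

34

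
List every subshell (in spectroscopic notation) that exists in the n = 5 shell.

For n = 5, ℓ runs from 0 to 4. In spectroscopic notation ℓ = 0,1,2,… ↔ s,p,d,f,g,h,i, so the subshells are 5s, 5p, 5d, 5f, 5g.

5s, 5p, 5d, 5f, 5g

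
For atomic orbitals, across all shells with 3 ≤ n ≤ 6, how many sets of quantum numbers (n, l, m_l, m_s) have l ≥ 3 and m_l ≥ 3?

Work shell by shell — for each n, count the (l, m_l) pairs that satisfy l ≥ 3 and m_l ≥ 3:
n=4 → 1; n=5 → 3; n=6 → 6.
Orbitals: 1 + 3 + 6 = 10. Including both spin states (m_s = ±1/2) gives 2 × 10 = 20 states.

20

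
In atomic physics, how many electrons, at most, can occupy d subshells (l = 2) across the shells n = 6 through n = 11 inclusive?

A d subshell (l = 2) exists for every n ≥ 3, so shells n = 6, 7, 8, 9, 10, 11 each contribute one — 6 subshells.
Since each d subshell holds 2(2·2+1) = 10 electrons, the total is 6 × 10 = 60.

60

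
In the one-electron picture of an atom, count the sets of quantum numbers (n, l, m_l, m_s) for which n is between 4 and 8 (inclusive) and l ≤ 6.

350

Per-shell orbital counts meeting the constraint:
n=4 → 16; n=5 → 25; n=6 → 36; n=7 → 49; n=8 → 49.
Orbitals: 16 + 25 + 36 + 49 + 49 = 175. Including both spin states (m_s = ±1/2) gives 2 × 175 = 350 states.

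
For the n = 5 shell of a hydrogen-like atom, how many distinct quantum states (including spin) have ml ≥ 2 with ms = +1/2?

6

Per l-value: l=2 → 1; l=3 → 2; l=4 → 3.
Orbitals: 1 + 2 + 3 = 6. With ms fixed to a single value there is one state per orbital, giving 6 states.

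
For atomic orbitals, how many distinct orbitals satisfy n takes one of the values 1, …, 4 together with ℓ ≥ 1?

Work shell by shell — for each n, count the (ℓ, m_ℓ) pairs that satisfy ℓ ≥ 1:
n=2 → 3; n=3 → 8; n=4 → 15.
Total orbitals: 3 + 8 + 15 = 26.

26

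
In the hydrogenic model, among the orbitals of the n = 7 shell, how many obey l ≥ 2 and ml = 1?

With n = 7 the allowed l are 0, 1, …, 6.
Contributions: l=2 → 1; l=3 → 1; l=4 → 1; l=5 → 1; l=6 → 1.
Total orbitals: 1 + 1 + 1 + 1 + 1 = 5.

5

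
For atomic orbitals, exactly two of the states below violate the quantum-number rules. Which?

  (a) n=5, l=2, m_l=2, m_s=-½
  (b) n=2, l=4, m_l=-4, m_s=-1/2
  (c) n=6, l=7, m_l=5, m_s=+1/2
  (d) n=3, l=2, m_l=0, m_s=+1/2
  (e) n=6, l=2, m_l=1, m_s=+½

(b) and (c)

(b) has l = 4 ≥ n = 2, violating 0 ≤ l ≤ n−1.
(c) has l = 7 ≥ n = 6, violating 0 ≤ l ≤ n−1.
The remaining sets (a), (d), (e) satisfy all four rules.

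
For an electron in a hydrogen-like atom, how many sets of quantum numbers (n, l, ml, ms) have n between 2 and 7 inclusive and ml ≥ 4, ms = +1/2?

10

Treat each shell separately and count matching orbitals:
n=5 → 1; n=6 → 3; n=7 → 6.
Orbitals: 1 + 3 + 6 = 10. With ms fixed to +1/2 there is one state per orbital, so 10 states.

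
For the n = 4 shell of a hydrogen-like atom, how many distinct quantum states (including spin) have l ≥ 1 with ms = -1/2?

For n = 4, l ranges over 0 … 3.
Per l-value: l=1 → 3; l=2 → 5; l=3 → 7.
Orbitals: 3 + 5 + 7 = 15. With ms fixed to a single value there is one state per orbital, giving 15 states.

15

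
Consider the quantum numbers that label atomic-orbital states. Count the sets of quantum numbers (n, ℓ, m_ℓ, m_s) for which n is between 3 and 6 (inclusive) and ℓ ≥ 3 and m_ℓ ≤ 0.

For each n in the range, tally the orbitals obeying ℓ ≥ 3 and m_ℓ ≤ 0:
n=4 → 4; n=5 → 9; n=6 → 15.
Orbitals: 4 + 9 + 15 = 28. Including both spin states (m_s = ±1/2) gives 2 × 28 = 56 states.

56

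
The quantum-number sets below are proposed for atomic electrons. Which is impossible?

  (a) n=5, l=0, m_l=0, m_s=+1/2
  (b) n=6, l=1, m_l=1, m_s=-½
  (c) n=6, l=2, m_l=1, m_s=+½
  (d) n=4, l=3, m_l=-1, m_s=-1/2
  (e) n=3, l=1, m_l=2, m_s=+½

(e)

(e) has |m_l| = 2 > l = 1, violating −l ≤ m_l ≤ l.
The remaining sets (a), (b), (c), (d) satisfy all four rules.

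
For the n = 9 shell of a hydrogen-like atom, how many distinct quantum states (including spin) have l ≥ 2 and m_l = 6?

6

For n = 9, l ranges over 0 … 8.
Orbitals with l ≥ 2 and m_l = 6, by l: l=6 → 1; l=7 → 1; l=8 → 1.
Orbitals: 1 + 1 + 1 = 3. Each orbital carries two spin states, so 3 × 2 = 6 states.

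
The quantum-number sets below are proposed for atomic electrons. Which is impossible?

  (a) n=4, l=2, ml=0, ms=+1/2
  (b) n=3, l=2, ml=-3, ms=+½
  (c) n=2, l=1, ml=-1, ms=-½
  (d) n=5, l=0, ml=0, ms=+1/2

(b) has |ml| = 3 > l = 2, violating −l ≤ ml ≤ l.
The remaining sets (a), (c), (d) satisfy all four rules.

(b)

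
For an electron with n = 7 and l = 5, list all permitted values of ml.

ml takes every integer from −l to +l. With l = 5 that gives the 11 values -5, -4, -3, -2, -1, 0, 1, 2, 3, 4, 5.

-5, -4, -3, -2, -1, 0, 1, 2, 3, 4, 5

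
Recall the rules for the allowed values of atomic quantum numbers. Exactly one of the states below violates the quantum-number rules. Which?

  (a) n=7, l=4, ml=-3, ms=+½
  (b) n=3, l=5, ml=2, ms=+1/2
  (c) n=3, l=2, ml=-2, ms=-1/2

(b)

(b) has l = 5 ≥ n = 3, violating 0 ≤ l ≤ n−1.
The remaining sets (a), (c) satisfy all four rules.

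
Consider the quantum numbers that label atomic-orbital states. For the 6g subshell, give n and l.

n = 6, l = 4

The leading integer gives n = 6; the letter 'g' means l = 4.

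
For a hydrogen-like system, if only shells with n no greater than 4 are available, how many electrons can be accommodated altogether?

60

Total orbitals = 1² + 2² + 3² + 4² = 30. Doubling for spin gives 60 electrons.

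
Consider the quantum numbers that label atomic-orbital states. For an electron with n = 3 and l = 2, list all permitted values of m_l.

-2, -1, 0, 1, 2

m_l takes every integer from −l to +l. With l = 2 that gives the 5 values -2, -1, 0, 1, 2.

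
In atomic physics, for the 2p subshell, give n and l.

The leading integer gives n = 2; the letter 'p' means l = 1.

n = 2, l = 1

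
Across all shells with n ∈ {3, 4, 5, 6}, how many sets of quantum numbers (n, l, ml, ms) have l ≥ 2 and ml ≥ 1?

Count contributing orbitals for each principal shell:
n=3 → 2; n=4 → 5; n=5 → 9; n=6 → 14.
Orbitals: 2 + 5 + 9 + 14 = 30. Including both spin states (ms = ±1/2) gives 2 × 30 = 60 states.

60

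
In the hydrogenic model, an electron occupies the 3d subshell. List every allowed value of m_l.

The 3d subshell has l = 2, and m_l takes every integer from −l to +l. With l = 2 that gives the 5 values -2, -1, 0, 1, 2.

-2, -1, 0, 1, 2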